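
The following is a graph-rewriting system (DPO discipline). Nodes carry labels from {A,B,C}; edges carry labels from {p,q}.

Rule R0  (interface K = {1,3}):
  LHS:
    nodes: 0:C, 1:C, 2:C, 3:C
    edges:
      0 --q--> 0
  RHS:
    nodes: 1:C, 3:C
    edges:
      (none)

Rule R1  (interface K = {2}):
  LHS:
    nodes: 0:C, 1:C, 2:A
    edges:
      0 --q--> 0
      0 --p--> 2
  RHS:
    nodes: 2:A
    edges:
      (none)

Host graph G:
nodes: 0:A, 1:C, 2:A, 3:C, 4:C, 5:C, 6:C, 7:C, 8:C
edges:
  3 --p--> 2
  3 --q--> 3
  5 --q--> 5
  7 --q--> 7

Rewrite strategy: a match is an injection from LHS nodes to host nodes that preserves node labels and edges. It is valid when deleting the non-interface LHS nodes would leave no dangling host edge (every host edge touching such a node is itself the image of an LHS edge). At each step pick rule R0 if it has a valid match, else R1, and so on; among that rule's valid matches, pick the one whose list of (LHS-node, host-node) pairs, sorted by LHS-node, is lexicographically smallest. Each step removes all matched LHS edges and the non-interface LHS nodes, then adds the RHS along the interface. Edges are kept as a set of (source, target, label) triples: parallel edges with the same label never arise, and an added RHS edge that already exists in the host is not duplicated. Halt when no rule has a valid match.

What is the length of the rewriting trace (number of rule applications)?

Answer: 3

Steps:
start.  V:9 E:4  edges: 3-p->2 3-q->3 5-q->5 7-q->7
1. fire R0 via {0↦5, 1↦1, 2↦4, 3↦3}  →  V:7 E:3  edges: 3-p->2 3-q->3 7-q->7
2. fire R0 via {0↦7, 1↦1, 2↦6, 3↦3}  →  V:5 E:2  edges: 3-p->2 3-q->3
3. fire R1 via {0↦3, 1↦1, 2↦2}  →  V:3 E:0  edges: ∅
normal form: no rule applies after step 3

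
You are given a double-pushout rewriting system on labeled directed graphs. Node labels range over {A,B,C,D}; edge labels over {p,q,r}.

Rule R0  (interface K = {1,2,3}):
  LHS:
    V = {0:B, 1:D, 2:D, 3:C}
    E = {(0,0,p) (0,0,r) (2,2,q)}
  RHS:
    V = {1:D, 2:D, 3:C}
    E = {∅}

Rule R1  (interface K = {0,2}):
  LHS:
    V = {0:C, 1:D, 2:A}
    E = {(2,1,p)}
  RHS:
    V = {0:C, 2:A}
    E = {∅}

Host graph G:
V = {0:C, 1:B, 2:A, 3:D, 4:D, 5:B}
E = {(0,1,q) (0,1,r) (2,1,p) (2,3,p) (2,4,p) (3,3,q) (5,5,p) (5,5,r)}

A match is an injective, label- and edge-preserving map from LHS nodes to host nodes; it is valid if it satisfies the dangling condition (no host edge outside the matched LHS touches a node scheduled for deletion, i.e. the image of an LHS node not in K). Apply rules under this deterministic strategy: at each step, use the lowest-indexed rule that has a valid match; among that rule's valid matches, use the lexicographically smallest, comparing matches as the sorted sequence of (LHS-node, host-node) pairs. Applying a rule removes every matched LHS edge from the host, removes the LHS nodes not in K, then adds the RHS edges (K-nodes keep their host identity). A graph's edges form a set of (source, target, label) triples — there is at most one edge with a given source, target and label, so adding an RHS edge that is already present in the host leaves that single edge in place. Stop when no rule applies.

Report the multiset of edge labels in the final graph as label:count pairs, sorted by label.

start.  V:6 E:8  edges: 0-q->1 0-r->1 2-p->1 2-p->3 2-p->4 3-q->3 5-p->5 5-r->5
1. fire R0 via {0↦5, 1↦4, 2↦3, 3↦0}  →  V:5 E:5  edges: 0-q->1 0-r->1 2-p->1 2-p->3 2-p->4
2. fire R1 via {0↦0, 1↦3, 2↦2}  →  V:4 E:4  edges: 0-q->1 0-r->1 2-p->1 2-p->4
3. fire R1 via {0↦0, 1↦4, 2↦2}  →  V:3 E:3  edges: 0-q->1 0-r->1 2-p->1
normal form: no rule applies after step 3
NF edges: [(0, 1, 'q'), (0, 1, 'r'), (2, 1, 'p')]

Answer: p:1 q:1 r:1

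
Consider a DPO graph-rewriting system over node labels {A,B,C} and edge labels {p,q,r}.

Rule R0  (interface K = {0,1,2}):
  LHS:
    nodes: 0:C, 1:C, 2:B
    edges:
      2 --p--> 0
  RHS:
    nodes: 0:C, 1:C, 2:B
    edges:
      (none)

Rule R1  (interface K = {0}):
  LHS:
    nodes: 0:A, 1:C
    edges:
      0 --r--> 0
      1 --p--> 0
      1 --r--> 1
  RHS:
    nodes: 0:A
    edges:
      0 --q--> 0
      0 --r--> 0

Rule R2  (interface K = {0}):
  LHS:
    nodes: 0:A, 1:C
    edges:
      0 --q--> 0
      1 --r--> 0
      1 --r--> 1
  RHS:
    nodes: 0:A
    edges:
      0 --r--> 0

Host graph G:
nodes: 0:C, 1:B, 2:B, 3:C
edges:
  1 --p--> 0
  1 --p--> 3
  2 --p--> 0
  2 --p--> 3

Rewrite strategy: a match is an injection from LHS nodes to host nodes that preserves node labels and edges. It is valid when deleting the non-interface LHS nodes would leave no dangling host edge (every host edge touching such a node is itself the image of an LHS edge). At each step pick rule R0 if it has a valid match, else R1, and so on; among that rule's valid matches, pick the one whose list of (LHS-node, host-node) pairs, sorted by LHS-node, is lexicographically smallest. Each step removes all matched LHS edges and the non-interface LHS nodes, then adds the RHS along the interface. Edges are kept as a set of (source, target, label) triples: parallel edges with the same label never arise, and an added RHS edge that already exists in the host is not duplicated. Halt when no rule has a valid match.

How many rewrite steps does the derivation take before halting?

[0] host  ⇒  4 nodes, 4 edges  {1-p->0 1-p->3 2-p->0 2-p->3}
[1] R0 @ {0↦0, 1↦3, 2↦1}  ⇒  4 nodes, 3 edges  {1-p->3 2-p->0 2-p->3}
[2] R0 @ {0↦0, 1↦3, 2↦2}  ⇒  4 nodes, 2 edges  {1-p->3 2-p->3}
[3] R0 @ {0↦3, 1↦0, 2↦1}  ⇒  4 nodes, 1 edges  {2-p->3}
[4] R0 @ {0↦3, 1↦0, 2↦2}  ⇒  4 nodes, 0 edges  {∅}
normal form: no rule applies after step 4

Answer: 4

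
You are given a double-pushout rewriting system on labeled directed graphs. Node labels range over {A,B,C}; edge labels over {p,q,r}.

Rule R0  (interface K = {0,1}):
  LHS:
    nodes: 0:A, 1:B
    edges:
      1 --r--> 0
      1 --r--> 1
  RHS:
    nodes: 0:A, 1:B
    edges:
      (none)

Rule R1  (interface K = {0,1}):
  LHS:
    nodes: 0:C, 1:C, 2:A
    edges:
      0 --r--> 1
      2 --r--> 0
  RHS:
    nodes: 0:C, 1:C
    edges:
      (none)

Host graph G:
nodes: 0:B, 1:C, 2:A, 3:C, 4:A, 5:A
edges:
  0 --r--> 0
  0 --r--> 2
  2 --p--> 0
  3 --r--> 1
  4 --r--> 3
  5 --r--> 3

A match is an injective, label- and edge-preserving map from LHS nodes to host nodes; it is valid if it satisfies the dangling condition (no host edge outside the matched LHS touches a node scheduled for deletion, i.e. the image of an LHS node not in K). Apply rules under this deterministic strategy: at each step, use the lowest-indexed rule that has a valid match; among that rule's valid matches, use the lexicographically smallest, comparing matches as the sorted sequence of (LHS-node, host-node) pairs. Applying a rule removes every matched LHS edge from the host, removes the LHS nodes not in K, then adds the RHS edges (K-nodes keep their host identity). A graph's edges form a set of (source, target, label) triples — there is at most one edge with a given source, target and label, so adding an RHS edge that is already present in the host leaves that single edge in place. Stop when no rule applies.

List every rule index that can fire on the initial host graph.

R0: 1 valid match — {0↦2, 1↦0}
R1: 2 valid matches — {0↦3, 1↦1, 2↦4}, {0↦3, 1↦1, 2↦5}

Answer: [R0,R1]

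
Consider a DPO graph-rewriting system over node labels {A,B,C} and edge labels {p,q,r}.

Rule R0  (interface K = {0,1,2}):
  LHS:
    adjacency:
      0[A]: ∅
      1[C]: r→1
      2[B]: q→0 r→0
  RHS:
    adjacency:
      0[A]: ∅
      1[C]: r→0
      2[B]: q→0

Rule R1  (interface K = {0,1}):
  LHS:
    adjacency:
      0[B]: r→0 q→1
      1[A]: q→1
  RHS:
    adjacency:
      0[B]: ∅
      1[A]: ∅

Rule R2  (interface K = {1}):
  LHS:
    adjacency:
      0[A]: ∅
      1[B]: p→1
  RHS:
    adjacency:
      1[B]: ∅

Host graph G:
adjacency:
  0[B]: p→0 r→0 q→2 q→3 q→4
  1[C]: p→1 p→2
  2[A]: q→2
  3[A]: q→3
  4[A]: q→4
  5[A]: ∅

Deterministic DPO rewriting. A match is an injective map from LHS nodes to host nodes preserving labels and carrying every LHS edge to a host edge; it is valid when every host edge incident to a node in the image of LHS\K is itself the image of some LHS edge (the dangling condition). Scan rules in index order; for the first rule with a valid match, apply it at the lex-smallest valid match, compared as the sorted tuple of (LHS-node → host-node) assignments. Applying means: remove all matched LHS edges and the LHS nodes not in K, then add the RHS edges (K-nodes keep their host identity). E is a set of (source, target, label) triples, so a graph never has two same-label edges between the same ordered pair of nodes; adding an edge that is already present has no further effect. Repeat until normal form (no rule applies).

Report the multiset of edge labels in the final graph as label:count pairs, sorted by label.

Answer: p:2 q:4

Derivation:
initial: |V|=6 |E|=10  E = 0-p->0 0-r->0 0-q->2 0-q->3 0-q->4 1-p->1 1-p->2 2-q->2 3-q->3 4-q->4
step 1: apply R1 at {0↦0, 1↦2}  → |V|=6 |E|=7  E = 0-p->0 0-q->3 0-q->4 1-p->1 1-p->2 3-q->3 4-q->4
step 2: apply R2 at {0↦5, 1↦0}  → |V|=5 |E|=6  E = 0-q->3 0-q->4 1-p->1 1-p->2 3-q->3 4-q->4
normal form: no rule applies after step 2
NF edges: [(0, 3, 'q'), (0, 4, 'q'), (1, 1, 'p'), (1, 2, 'p'), (3, 3, 'q'), (4, 4, 'q')]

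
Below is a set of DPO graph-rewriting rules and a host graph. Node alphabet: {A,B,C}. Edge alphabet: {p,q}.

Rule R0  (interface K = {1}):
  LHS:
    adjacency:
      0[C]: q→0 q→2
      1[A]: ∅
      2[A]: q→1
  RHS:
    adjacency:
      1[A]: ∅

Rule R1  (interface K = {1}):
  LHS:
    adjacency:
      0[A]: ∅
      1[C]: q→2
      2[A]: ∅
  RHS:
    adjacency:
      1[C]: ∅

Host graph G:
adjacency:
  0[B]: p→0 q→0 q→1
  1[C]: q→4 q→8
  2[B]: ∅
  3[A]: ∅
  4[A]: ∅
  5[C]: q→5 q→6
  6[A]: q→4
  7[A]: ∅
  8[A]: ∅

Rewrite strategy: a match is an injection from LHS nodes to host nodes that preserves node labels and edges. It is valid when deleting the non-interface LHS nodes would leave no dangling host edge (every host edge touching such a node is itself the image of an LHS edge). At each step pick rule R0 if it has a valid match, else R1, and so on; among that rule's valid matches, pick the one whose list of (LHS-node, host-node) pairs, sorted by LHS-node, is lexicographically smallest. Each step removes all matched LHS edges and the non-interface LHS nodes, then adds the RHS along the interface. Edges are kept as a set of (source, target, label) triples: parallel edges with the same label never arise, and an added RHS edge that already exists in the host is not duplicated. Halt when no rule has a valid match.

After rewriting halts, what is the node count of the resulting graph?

[0] host  ⇒  9 nodes, 8 edges  {0-p->0 0-q->0 0-q->1 1-q->4 1-q->8 5-q->5 5-q->6 6-q->4}
[1] R0 @ {0↦5, 1↦4, 2↦6}  ⇒  7 nodes, 5 edges  {0-p->0 0-q->0 0-q->1 1-q->4 1-q->8}
[2] R1 @ {0↦3, 1↦1, 2↦4}  ⇒  5 nodes, 4 edges  {0-p->0 0-q->0 0-q->1 1-q->8}
[3] R1 @ {0↦7, 1↦1, 2↦8}  ⇒  3 nodes, 3 edges  {0-p->0 0-q->0 0-q->1}
halt: no rule applies after step 3
NF nodes: {0:B, 1:C, 2:B}

Answer: 3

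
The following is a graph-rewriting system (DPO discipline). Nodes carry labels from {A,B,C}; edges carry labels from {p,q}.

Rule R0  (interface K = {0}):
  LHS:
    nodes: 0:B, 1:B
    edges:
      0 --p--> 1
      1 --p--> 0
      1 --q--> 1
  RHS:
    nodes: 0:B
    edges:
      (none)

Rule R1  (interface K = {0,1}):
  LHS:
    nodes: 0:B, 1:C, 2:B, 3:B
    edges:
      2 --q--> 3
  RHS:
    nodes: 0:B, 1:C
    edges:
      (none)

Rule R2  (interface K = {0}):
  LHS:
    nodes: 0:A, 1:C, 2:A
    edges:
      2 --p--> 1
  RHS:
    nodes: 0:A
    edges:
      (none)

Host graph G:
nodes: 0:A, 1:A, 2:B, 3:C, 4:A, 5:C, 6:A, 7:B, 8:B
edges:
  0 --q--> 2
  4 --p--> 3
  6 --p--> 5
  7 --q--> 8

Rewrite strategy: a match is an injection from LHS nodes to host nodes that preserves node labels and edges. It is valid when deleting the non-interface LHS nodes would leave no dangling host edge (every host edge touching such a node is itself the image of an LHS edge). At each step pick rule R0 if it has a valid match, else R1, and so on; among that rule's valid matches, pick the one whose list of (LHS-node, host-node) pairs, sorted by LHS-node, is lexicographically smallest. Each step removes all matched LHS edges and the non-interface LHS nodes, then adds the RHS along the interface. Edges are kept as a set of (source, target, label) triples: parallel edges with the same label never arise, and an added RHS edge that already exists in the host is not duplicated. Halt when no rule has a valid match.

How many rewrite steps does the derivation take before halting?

initial: |V|=9 |E|=4  E = 0-q->2 4-p->3 6-p->5 7-q->8
step 1: apply R1 at {0↦2, 1↦3, 2↦7, 3↦8}  → |V|=7 |E|=3  E = 0-q->2 4-p->3 6-p->5
step 2: apply R2 at {0↦0, 1↦3, 2↦4}  → |V|=5 |E|=2  E = 0-q->2 6-p->5
step 3: apply R2 at {0↦0, 1↦5, 2↦6}  → |V|=3 |E|=1  E = 0-q->2
halt: no rule applies after step 3

Answer: 3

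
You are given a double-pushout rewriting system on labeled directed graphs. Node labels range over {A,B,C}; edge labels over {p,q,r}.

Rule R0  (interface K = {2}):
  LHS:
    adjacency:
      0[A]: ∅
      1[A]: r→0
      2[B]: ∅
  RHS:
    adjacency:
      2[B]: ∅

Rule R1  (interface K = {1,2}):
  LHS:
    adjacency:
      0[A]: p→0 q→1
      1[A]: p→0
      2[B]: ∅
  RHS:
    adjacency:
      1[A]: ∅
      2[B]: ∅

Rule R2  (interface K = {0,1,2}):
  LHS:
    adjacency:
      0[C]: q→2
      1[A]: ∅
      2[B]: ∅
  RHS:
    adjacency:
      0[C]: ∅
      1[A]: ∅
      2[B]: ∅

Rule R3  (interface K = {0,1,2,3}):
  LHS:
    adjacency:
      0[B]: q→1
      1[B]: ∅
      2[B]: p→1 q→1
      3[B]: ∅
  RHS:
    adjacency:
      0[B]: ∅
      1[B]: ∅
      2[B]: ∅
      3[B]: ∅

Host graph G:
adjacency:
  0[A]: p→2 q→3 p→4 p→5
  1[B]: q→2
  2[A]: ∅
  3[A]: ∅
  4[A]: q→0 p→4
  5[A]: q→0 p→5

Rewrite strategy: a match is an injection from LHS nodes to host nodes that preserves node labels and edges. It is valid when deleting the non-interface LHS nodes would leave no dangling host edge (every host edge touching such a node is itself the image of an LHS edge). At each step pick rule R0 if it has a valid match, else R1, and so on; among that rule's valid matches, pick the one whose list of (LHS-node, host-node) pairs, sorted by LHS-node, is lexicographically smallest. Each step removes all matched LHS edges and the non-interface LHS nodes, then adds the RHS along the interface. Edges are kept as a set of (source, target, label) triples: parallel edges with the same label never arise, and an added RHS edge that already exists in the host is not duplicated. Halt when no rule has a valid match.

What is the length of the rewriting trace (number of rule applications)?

Answer: 2

Steps:
initial: |V|=6 |E|=9  E = 0-p->2 0-q->3 0-p->4 0-p->5 1-q->2 4-q->0 4-p->4 5-q->0 5-p->5
step 1: apply R1 at {0↦4, 1↦0, 2↦1}  → |V|=5 |E|=6  E = 0-p->2 0-q->3 0-p->5 1-q->2 5-q->0 5-p->5
step 2: apply R1 at {0↦5, 1↦0, 2↦1}  → |V|=4 |E|=3  E = 0-p->2 0-q->3 1-q->2
normal form: no rule applies after step 2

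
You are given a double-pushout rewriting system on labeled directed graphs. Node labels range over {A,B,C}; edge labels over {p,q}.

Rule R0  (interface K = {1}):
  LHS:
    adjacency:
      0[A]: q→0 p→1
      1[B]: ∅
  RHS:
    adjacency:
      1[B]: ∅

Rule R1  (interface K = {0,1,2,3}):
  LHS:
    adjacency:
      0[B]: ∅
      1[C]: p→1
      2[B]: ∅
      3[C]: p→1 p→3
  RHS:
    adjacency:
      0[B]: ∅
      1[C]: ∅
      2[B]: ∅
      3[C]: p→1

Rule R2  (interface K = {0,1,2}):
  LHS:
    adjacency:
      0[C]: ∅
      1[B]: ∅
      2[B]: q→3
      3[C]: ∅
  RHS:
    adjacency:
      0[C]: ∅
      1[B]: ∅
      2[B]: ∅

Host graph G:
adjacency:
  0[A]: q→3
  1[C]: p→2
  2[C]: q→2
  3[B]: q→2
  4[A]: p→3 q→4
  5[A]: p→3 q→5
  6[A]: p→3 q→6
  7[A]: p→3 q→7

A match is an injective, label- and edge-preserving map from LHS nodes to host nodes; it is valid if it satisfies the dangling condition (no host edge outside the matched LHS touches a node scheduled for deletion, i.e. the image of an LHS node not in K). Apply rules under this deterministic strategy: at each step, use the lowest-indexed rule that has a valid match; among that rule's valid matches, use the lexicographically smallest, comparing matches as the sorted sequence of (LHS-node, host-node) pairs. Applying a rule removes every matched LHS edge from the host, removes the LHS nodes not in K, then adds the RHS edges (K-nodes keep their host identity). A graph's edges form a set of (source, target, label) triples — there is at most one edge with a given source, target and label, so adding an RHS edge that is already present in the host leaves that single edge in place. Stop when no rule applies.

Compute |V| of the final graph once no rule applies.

initial: |V|=8 |E|=12  E = 0-q->3 1-p->2 2-q->2 3-q->2 4-p->3 4-q->4 5-p->3 5-q->5 6-p->3 6-q->6 7-p->3 7-q->7
step 1: apply R0 at {0↦4, 1↦3}  → |V|=7 |E|=10  E = 0-q->3 1-p->2 2-q->2 3-q->2 5-p->3 5-q->5 6-p->3 6-q->6 7-p->3 7-q->7
step 2: apply R0 at {0↦5, 1↦3}  → |V|=6 |E|=8  E = 0-q->3 1-p->2 2-q->2 3-q->2 6-p->3 6-q->6 7-p->3 7-q->7
step 3: apply R0 at {0↦6, 1↦3}  → |V|=5 |E|=6  E = 0-q->3 1-p->2 2-q->2 3-q->2 7-p->3 7-q->7
step 4: apply R0 at {0↦7, 1↦3}  → |V|=4 |E|=4  E = 0-q->3 1-p->2 2-q->2 3-q->2
normal form: no rule applies after step 4
NF nodes: {0:A, 1:C, 2:C, 3:B}

Answer: 4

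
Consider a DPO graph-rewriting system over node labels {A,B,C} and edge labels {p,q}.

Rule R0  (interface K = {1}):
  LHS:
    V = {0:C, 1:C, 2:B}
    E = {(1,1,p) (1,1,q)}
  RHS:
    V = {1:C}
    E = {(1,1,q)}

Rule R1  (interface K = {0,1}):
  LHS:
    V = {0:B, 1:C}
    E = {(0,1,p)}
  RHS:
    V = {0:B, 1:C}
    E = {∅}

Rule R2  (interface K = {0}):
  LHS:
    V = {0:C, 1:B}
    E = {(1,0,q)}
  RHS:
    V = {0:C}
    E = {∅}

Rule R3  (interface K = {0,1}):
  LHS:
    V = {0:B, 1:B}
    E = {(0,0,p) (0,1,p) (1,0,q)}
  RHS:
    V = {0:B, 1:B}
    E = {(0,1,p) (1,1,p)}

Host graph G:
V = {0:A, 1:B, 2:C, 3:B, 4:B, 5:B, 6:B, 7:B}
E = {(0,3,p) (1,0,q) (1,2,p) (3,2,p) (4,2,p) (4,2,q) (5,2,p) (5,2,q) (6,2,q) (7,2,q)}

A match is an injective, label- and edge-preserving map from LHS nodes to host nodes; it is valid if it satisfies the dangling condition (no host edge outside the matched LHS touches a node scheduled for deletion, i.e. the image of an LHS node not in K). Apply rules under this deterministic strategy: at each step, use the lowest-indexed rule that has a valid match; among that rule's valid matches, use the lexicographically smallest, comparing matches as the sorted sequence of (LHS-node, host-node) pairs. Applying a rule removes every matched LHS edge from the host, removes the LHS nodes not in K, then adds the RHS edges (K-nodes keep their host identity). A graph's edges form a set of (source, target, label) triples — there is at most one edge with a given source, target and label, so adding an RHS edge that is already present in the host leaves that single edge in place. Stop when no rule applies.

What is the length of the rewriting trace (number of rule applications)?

initial: |V|=8 |E|=10  E = 0-p->3 1-q->0 1-p->2 3-p->2 4-p->2 4-q->2 5-p->2 5-q->2 6-q->2 7-q->2
step 1: apply R1 at {0↦1, 1↦2}  → |V|=8 |E|=9  E = 0-p->3 1-q->0 3-p->2 4-p->2 4-q->2 5-p->2 5-q->2 6-q->2 7-q->2
step 2: apply R1 at {0↦3, 1↦2}  → |V|=8 |E|=8  E = 0-p->3 1-q->0 4-p->2 4-q->2 5-p->2 5-q->2 6-q->2 7-q->2
step 3: apply R1 at {0↦4, 1↦2}  → |V|=8 |E|=7  E = 0-p->3 1-q->0 4-q->2 5-p->2 5-q->2 6-q->2 7-q->2
step 4: apply R1 at {0↦5, 1↦2}  → |V|=8 |E|=6  E = 0-p->3 1-q->0 4-q->2 5-q->2 6-q->2 7-q->2
step 5: apply R2 at {0↦2, 1↦4}  → |V|=7 |E|=5  E = 0-p->3 1-q->0 5-q->2 6-q->2 7-q->2
step 6: apply R2 at {0↦2, 1↦5}  → |V|=6 |E|=4  E = 0-p->3 1-q->0 6-q->2 7-q->2
step 7: apply R2 at {0↦2, 1↦6}  → |V|=5 |E|=3  E = 0-p->3 1-q->0 7-q->2
step 8: apply R2 at {0↦2, 1↦7}  → |V|=4 |E|=2  E = 0-p->3 1-q->0
final graph: no rule applies after step 8

Answer: 8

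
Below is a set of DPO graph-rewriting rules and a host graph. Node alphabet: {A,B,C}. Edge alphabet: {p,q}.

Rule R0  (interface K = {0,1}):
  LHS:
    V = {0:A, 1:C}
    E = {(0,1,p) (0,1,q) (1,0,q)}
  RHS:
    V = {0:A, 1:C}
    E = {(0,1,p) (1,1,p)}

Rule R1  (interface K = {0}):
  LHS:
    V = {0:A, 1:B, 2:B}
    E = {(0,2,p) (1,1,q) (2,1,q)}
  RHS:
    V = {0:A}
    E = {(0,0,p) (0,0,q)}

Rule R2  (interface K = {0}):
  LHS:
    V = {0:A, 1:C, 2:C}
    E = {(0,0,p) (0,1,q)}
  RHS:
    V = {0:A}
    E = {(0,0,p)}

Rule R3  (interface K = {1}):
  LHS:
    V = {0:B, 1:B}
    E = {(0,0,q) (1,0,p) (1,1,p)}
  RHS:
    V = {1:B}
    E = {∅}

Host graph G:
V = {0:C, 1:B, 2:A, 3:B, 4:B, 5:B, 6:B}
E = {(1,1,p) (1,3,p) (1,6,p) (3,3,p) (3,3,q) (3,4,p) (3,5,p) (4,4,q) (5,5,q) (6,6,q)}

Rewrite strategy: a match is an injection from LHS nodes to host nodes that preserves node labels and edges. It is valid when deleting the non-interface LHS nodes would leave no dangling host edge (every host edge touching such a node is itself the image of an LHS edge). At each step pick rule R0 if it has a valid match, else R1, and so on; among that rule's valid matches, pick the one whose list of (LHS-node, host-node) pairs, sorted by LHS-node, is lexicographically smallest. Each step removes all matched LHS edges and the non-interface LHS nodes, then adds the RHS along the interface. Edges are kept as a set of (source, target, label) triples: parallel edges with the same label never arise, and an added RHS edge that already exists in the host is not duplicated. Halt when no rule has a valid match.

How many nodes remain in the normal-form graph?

start.  V:7 E:10  edges: 1-p->1 1-p->3 1-p->6 3-p->3 3-q->3 3-p->4 3-p->5 4-q->4 5-q->5 6-q->6
1. fire R3 via {0↦4, 1↦3}  →  V:6 E:7  edges: 1-p->1 1-p->3 1-p->6 3-q->3 3-p->5 5-q->5 6-q->6
2. fire R3 via {0↦6, 1↦1}  →  V:5 E:4  edges: 1-p->3 3-q->3 3-p->5 5-q->5
final graph: no rule applies after step 2
NF nodes: {0:C, 1:B, 2:A, 3:B, 5:B}

Answer: 5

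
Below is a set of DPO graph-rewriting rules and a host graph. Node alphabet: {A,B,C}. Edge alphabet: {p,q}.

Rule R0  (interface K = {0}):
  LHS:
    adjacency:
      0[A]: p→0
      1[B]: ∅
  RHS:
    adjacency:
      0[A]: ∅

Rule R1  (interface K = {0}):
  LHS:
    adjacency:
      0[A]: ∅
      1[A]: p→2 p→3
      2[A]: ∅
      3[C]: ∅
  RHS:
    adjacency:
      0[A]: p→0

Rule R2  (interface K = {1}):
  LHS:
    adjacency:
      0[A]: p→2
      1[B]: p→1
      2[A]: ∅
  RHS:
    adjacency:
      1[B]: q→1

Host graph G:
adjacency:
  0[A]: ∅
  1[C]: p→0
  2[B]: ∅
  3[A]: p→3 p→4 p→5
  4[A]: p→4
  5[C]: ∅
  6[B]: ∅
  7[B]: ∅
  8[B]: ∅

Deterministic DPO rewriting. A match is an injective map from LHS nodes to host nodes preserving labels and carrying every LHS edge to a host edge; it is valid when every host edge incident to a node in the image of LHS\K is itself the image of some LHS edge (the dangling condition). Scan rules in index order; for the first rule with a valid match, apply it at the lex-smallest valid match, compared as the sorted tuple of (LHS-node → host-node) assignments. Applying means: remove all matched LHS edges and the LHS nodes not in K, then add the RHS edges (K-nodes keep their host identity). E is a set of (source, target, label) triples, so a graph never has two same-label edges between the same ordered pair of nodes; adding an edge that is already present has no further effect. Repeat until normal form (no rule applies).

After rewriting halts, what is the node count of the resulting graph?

Answer: 3

Rewrite trace:
start.  V:9 E:5  edges: 1-p->0 3-p->3 3-p->4 3-p->5 4-p->4
1. fire R0 via {0↦3, 1↦2}  →  V:8 E:4  edges: 1-p->0 3-p->4 3-p->5 4-p->4
2. fire R0 via {0↦4, 1↦6}  →  V:7 E:3  edges: 1-p->0 3-p->4 3-p->5
3. fire R1 via {0↦0, 1↦3, 2↦4, 3↦5}  →  V:4 E:2  edges: 0-p->0 1-p->0
4. fire R0 via {0↦0, 1↦7}  →  V:3 E:1  edges: 1-p->0
normal form: no rule applies after step 4
NF nodes: {0:A, 1:C, 8:B}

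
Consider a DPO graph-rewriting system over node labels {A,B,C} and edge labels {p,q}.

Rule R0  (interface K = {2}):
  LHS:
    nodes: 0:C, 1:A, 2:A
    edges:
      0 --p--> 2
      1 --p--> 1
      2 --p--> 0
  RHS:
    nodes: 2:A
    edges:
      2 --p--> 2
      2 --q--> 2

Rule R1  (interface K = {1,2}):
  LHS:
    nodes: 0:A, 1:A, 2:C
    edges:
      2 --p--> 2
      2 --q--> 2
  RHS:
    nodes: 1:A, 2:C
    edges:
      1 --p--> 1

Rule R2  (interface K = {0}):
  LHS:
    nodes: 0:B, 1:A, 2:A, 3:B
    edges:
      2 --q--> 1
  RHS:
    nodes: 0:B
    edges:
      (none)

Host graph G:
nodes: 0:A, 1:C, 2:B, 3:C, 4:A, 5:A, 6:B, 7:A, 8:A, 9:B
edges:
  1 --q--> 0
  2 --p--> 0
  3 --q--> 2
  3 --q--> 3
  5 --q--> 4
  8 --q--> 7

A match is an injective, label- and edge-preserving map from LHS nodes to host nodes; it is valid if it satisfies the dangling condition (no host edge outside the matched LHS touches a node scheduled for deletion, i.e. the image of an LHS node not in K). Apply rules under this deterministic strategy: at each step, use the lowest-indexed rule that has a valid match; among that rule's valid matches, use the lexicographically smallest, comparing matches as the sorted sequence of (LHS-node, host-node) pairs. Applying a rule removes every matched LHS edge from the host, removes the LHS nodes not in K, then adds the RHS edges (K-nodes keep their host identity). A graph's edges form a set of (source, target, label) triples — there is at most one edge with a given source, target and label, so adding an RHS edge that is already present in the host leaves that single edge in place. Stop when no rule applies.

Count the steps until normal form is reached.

Answer: 2

Rewrite trace:
start.  V:10 E:6  edges: 1-q->0 2-p->0 3-q->2 3-q->3 5-q->4 8-q->7
1. fire R2 via {0↦2, 1↦4, 2↦5, 3↦6}  →  V:7 E:5  edges: 1-q->0 2-p->0 3-q->2 3-q->3 8-q->7
2. fire R2 via {0↦2, 1↦7, 2↦8, 3↦9}  →  V:4 E:4  edges: 1-q->0 2-p->0 3-q->2 3-q->3
final graph: no rule applies after step 2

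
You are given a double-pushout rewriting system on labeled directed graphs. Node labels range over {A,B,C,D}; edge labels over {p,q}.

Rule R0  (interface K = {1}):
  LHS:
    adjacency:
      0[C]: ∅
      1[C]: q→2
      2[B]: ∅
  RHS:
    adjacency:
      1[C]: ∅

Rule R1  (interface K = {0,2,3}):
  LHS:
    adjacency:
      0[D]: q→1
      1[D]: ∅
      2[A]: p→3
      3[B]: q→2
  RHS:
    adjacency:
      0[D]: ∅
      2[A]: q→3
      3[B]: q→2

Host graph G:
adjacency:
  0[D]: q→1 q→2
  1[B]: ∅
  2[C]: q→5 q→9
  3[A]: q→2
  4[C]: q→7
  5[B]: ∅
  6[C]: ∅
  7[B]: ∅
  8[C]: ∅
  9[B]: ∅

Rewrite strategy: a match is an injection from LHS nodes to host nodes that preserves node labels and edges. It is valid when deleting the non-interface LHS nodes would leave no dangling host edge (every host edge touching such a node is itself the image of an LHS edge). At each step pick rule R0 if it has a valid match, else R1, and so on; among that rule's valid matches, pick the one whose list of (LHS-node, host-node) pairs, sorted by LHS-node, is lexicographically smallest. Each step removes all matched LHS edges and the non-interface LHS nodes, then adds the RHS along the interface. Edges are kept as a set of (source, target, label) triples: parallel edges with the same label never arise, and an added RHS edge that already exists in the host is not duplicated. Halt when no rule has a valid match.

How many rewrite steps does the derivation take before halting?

initial: |V|=10 |E|=6  E = 0-q->1 0-q->2 2-q->5 2-q->9 3-q->2 4-q->7
step 1: apply R0 at {0↦6, 1↦2, 2↦5}  → |V|=8 |E|=5  E = 0-q->1 0-q->2 2-q->9 3-q->2 4-q->7
step 2: apply R0 at {0↦8, 1↦2, 2↦9}  → |V|=6 |E|=4  E = 0-q->1 0-q->2 3-q->2 4-q->7
normal form: no rule applies after step 2

Answer: 2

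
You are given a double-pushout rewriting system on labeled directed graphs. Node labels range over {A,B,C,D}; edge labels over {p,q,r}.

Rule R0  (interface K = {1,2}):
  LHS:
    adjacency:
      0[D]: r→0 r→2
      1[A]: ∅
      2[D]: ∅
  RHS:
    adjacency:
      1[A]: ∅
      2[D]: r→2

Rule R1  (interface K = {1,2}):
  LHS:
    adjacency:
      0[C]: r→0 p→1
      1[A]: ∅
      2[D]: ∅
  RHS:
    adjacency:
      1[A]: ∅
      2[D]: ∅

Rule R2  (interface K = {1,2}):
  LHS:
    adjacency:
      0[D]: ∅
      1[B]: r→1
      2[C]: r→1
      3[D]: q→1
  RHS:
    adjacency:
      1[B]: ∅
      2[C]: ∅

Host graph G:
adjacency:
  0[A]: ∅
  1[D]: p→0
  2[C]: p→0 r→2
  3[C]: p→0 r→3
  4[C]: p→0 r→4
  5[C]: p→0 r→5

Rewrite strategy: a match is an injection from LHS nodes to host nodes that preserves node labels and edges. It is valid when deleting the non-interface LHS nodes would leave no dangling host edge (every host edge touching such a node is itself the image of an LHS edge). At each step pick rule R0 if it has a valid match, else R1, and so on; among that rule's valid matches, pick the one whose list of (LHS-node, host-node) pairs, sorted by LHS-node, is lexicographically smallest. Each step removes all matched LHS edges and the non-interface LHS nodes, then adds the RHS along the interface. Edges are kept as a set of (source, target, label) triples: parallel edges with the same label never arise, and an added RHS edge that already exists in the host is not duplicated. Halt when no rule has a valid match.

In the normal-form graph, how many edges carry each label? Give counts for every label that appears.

Answer: p:1

Rewrite trace:
start.  V:6 E:9  edges: 1-p->0 2-p->0 2-r->2 3-p->0 3-r->3 4-p->0 4-r->4 5-p->0 5-r->5
1. fire R1 via {0↦2, 1↦0, 2↦1}  →  V:5 E:7  edges: 1-p->0 3-p->0 3-r->3 4-p->0 4-r->4 5-p->0 5-r->5
2. fire R1 via {0↦3, 1↦0, 2↦1}  →  V:4 E:5  edges: 1-p->0 4-p->0 4-r->4 5-p->0 5-r->5
3. fire R1 via {0↦4, 1↦0, 2↦1}  →  V:3 E:3  edges: 1-p->0 5-p->0 5-r->5
4. fire R1 via {0↦5, 1↦0, 2↦1}  →  V:2 E:1  edges: 1-p->0
normal form: no rule applies after step 4
NF edges: [(1, 0, 'p')]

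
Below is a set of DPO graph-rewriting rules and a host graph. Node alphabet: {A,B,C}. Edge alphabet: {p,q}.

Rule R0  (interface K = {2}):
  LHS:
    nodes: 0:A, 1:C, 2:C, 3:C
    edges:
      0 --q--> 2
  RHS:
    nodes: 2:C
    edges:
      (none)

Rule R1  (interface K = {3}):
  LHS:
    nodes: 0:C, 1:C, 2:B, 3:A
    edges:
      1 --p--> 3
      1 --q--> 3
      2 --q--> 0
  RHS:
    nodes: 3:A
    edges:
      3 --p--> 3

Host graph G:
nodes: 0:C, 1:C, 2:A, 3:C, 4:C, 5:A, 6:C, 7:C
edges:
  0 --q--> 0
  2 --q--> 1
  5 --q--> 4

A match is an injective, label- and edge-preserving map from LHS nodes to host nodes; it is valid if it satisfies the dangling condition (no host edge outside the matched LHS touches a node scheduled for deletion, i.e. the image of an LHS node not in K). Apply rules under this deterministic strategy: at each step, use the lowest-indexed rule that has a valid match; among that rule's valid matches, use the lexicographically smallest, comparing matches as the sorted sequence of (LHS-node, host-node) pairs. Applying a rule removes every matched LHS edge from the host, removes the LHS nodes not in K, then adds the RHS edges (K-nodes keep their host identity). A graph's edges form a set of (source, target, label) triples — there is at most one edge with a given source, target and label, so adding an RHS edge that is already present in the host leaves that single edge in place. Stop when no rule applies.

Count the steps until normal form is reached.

start.  V:8 E:3  edges: 0-q->0 2-q->1 5-q->4
1. fire R0 via {0↦2, 1↦3, 2↦1, 3↦6}  →  V:5 E:2  edges: 0-q->0 5-q->4
2. fire R0 via {0↦5, 1↦1, 2↦4, 3↦7}  →  V:2 E:1  edges: 0-q->0
normal form: no rule applies after step 2

Answer: 2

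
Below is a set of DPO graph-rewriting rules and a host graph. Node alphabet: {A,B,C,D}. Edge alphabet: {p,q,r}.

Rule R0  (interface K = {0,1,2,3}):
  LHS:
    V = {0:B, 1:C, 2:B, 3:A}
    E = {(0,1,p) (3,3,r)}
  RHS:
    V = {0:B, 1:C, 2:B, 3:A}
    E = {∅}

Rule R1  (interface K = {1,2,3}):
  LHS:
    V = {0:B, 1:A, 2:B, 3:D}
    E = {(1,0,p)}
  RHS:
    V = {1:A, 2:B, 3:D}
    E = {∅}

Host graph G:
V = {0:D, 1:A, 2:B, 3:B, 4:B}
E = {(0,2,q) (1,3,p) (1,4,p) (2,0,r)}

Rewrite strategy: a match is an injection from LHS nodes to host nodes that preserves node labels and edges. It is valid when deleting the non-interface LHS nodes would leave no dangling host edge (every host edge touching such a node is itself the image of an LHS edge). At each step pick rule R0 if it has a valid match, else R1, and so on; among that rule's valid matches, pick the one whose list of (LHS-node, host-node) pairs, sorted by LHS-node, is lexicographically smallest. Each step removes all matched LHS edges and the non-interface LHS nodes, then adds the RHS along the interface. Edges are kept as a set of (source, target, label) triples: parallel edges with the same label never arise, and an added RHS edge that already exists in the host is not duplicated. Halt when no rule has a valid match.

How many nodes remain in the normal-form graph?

[0] host  ⇒  5 nodes, 4 edges  {0-q->2 1-p->3 1-p->4 2-r->0}
[1] R1 @ {0↦3, 1↦1, 2↦2, 3↦0}  ⇒  4 nodes, 3 edges  {0-q->2 1-p->4 2-r->0}
[2] R1 @ {0↦4, 1↦1, 2↦2, 3↦0}  ⇒  3 nodes, 2 edges  {0-q->2 2-r->0}
normal form: no rule applies after step 2
NF nodes: {0:D, 1:A, 2:B}

Answer: 3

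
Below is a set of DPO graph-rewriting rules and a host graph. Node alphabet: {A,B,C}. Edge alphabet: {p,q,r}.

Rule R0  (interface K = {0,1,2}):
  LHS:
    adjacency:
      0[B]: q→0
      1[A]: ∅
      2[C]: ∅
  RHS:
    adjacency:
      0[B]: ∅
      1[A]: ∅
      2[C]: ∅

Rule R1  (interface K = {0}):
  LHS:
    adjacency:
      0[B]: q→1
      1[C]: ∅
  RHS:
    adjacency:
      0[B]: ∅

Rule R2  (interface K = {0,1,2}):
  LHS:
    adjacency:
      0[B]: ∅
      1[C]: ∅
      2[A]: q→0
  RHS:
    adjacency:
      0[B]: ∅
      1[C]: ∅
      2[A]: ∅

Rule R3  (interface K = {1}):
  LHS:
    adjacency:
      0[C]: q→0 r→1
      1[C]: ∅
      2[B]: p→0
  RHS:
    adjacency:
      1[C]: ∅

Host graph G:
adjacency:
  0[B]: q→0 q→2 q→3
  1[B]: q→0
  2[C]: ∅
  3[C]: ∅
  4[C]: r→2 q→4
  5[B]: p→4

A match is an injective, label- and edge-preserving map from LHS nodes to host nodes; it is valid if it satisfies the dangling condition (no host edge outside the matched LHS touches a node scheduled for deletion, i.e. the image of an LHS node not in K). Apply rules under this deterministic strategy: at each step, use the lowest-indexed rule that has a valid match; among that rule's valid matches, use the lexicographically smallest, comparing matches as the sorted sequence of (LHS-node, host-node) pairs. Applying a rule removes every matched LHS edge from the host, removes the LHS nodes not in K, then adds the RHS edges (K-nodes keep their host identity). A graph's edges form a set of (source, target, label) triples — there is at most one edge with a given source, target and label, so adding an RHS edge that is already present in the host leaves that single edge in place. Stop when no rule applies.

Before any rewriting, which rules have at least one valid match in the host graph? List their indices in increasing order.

Answer: [R1,R3]

Derivation:
R0: no valid match — LHS pattern not found
R1: 1 valid match — {0↦0, 1↦3}
R2: no valid match — LHS pattern not found
R3: 1 valid match — {0↦4, 1↦2, 2↦5}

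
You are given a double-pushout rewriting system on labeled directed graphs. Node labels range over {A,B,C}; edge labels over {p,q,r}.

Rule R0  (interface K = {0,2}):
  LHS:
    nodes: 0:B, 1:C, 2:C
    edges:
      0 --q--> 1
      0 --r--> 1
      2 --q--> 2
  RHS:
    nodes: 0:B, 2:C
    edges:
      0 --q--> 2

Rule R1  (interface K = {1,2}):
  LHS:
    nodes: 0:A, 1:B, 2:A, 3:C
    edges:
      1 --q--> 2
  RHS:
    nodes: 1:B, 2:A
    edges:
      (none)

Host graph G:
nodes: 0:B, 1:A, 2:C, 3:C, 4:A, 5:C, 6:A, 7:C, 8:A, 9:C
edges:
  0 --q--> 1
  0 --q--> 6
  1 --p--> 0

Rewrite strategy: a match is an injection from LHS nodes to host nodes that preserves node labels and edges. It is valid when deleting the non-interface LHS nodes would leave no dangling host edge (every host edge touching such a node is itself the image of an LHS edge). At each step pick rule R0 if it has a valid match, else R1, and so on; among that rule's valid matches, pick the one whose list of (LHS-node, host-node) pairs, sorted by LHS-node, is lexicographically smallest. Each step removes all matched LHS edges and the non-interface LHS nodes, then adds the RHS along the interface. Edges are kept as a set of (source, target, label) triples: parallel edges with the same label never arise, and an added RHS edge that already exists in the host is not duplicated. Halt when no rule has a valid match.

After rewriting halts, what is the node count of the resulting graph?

initial: |V|=10 |E|=3  E = 0-q->1 0-q->6 1-p->0
step 1: apply R1 at {0↦4, 1↦0, 2↦1, 3↦2}  → |V|=8 |E|=2  E = 0-q->6 1-p->0
step 2: apply R1 at {0↦8, 1↦0, 2↦6, 3↦3}  → |V|=6 |E|=1  E = 1-p->0
final graph: no rule applies after step 2
NF nodes: {0:B, 1:A, 5:C, 6:A, 7:C, 9:C}

Answer: 6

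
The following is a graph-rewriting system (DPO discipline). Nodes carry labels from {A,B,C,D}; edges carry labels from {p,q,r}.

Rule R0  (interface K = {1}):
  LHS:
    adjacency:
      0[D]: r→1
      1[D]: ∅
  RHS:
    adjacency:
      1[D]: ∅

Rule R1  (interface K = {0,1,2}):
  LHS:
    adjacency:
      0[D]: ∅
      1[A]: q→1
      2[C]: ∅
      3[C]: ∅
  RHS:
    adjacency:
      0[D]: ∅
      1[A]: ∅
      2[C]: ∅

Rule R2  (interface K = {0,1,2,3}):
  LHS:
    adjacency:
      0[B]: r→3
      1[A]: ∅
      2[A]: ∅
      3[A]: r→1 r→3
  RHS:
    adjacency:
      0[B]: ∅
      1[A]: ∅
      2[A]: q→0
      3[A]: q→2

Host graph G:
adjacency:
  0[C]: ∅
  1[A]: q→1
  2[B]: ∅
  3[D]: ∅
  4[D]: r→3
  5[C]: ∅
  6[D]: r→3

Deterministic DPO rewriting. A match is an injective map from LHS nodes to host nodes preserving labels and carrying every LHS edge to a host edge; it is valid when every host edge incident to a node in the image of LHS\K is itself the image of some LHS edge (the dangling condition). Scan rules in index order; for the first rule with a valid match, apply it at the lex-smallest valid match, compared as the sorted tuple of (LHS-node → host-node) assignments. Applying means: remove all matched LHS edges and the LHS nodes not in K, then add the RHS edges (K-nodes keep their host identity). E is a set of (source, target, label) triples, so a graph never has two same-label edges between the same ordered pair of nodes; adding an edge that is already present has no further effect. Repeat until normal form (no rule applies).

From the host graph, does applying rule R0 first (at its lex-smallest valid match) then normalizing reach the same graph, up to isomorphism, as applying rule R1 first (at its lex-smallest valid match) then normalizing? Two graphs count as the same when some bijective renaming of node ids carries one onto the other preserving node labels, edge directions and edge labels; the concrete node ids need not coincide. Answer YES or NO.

branch R0-first: apply at {0↦4, 1↦3} → |E|=2, then 2 more step(s) → NF |V|=4 |E|=0 V={0:C, 1:A, 2:B, 3:D} E=∅
branch R1-first: apply at {0↦3, 1↦1, 2↦0, 3↦5} → |E|=2, then 2 more step(s) → NF |V|=4 |E|=0 V={0:C, 1:A, 2:B, 3:D} E=∅
graphs isomorphic (equal up to label-preserving node renaming)

Answer: YES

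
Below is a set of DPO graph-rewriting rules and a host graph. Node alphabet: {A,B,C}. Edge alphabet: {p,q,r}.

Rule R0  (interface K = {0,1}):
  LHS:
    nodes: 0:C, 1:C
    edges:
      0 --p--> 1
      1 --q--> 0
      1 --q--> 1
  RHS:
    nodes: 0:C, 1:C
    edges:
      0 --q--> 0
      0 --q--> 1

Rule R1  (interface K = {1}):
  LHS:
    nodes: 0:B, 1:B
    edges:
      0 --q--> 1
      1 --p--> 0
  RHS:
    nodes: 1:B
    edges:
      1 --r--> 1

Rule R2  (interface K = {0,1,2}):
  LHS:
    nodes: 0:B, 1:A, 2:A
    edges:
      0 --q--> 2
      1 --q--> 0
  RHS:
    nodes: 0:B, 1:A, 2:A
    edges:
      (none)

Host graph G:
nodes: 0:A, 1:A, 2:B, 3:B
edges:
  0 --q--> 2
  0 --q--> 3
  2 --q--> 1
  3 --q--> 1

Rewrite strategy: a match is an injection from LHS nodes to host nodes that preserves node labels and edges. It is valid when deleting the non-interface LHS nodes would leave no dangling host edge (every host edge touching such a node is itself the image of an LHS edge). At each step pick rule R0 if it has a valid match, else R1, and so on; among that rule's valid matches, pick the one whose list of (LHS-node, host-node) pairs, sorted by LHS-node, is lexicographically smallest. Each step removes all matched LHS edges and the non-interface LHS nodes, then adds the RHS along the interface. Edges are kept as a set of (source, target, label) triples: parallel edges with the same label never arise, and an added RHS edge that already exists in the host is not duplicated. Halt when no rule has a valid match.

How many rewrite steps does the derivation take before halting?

[0] host  ⇒  4 nodes, 4 edges  {0-q->2 0-q->3 2-q->1 3-q->1}
[1] R2 @ {0↦2, 1↦0, 2↦1}  ⇒  4 nodes, 2 edges  {0-q->3 3-q->1}
[2] R2 @ {0↦3, 1↦0, 2↦1}  ⇒  4 nodes, 0 edges  {∅}
final graph: no rule applies after step 2

Answer: 2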